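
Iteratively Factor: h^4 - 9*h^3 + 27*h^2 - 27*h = (h)*(h^3 - 9*h^2 + 27*h - 27) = h*(h - 3)*(h^2 - 6*h + 9) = h*(h - 3)^2*(h - 3)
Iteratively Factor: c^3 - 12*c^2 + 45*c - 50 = (c - 5)*(c^2 - 7*c + 10) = (c - 5)^2*(c - 2)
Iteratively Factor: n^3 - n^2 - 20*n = (n)*(n^2 - n - 20) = n*(n - 5)*(n + 4)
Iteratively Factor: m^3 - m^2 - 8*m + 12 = (m - 2)*(m^2 + m - 6) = (m - 2)^2*(m + 3)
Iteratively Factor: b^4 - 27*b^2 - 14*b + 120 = (b + 4)*(b^3 - 4*b^2 - 11*b + 30) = (b - 2)*(b + 4)*(b^2 - 2*b - 15) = (b - 5)*(b - 2)*(b + 4)*(b + 3)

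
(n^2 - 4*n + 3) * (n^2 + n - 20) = n^4 - 3*n^3 - 21*n^2 + 83*n - 60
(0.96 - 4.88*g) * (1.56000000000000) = 1.4976 - 7.6128*g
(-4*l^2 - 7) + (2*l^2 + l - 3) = -2*l^2 + l - 10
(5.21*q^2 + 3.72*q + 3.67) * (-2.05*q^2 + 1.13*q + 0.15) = -10.6805*q^4 - 1.7387*q^3 - 2.5384*q^2 + 4.7051*q + 0.5505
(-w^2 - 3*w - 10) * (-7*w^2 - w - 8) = 7*w^4 + 22*w^3 + 81*w^2 + 34*w + 80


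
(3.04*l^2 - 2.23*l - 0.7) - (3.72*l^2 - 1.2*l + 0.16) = -0.68*l^2 - 1.03*l - 0.86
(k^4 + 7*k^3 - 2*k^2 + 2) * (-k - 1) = -k^5 - 8*k^4 - 5*k^3 + 2*k^2 - 2*k - 2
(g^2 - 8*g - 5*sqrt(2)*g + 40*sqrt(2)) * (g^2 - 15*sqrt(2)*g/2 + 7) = g^4 - 25*sqrt(2)*g^3/2 - 8*g^3 + 82*g^2 + 100*sqrt(2)*g^2 - 656*g - 35*sqrt(2)*g + 280*sqrt(2)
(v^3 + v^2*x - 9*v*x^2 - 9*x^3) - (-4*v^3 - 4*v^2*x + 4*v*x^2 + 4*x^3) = 5*v^3 + 5*v^2*x - 13*v*x^2 - 13*x^3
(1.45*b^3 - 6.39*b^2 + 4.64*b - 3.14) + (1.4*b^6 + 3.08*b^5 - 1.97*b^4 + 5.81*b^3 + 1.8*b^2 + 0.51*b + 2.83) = 1.4*b^6 + 3.08*b^5 - 1.97*b^4 + 7.26*b^3 - 4.59*b^2 + 5.15*b - 0.31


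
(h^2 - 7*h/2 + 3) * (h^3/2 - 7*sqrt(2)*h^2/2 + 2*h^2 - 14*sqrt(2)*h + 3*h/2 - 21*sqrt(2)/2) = h^5/2 - 7*sqrt(2)*h^4/2 + h^4/4 - 4*h^3 - 7*sqrt(2)*h^3/4 + 3*h^2/4 + 28*sqrt(2)*h^2 - 21*sqrt(2)*h/4 + 9*h/2 - 63*sqrt(2)/2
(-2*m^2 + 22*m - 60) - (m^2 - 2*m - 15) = -3*m^2 + 24*m - 45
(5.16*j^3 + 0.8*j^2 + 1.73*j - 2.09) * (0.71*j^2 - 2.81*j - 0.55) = 3.6636*j^5 - 13.9316*j^4 - 3.8577*j^3 - 6.7852*j^2 + 4.9214*j + 1.1495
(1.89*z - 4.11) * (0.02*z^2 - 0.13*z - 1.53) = 0.0378*z^3 - 0.3279*z^2 - 2.3574*z + 6.2883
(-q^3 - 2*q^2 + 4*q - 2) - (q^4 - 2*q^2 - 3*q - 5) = -q^4 - q^3 + 7*q + 3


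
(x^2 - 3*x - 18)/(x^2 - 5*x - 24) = (x - 6)/(x - 8)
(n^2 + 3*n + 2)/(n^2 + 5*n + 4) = (n + 2)/(n + 4)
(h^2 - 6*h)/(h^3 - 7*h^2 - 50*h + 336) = h/(h^2 - h - 56)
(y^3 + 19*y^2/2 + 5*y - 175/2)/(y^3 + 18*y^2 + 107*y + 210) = (y - 5/2)/(y + 6)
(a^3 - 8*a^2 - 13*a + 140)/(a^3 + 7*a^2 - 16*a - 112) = (a^2 - 12*a + 35)/(a^2 + 3*a - 28)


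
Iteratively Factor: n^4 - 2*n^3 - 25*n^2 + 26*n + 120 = (n + 4)*(n^3 - 6*n^2 - n + 30) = (n - 3)*(n + 4)*(n^2 - 3*n - 10) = (n - 5)*(n - 3)*(n + 4)*(n + 2)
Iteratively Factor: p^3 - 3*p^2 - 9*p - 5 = (p + 1)*(p^2 - 4*p - 5) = (p - 5)*(p + 1)*(p + 1)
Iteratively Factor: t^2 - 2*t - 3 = (t - 3)*(t + 1)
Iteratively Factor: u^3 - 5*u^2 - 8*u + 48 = (u - 4)*(u^2 - u - 12) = (u - 4)*(u + 3)*(u - 4)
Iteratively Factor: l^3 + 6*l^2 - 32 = (l - 2)*(l^2 + 8*l + 16) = (l - 2)*(l + 4)*(l + 4)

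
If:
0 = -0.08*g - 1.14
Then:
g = -14.25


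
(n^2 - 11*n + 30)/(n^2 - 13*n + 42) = (n - 5)/(n - 7)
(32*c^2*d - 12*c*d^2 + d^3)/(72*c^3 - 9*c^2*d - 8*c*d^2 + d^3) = d*(4*c - d)/(9*c^2 - d^2)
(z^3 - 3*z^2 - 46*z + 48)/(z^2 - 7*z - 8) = (z^2 + 5*z - 6)/(z + 1)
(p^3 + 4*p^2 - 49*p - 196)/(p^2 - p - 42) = (p^2 + 11*p + 28)/(p + 6)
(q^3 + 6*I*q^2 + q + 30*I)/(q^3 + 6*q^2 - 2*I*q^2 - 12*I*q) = (q^2 + 8*I*q - 15)/(q*(q + 6))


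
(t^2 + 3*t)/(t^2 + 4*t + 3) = t/(t + 1)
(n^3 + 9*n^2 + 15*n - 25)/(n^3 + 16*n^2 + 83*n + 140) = (n^2 + 4*n - 5)/(n^2 + 11*n + 28)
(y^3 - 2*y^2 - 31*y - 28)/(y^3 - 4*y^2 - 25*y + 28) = (y + 1)/(y - 1)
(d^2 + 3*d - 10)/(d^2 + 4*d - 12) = (d + 5)/(d + 6)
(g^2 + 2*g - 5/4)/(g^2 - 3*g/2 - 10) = (g - 1/2)/(g - 4)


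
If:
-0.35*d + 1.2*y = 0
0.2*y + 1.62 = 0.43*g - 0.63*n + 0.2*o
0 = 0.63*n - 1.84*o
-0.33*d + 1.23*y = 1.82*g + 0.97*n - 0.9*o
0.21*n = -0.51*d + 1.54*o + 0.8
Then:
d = 0.16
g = 0.83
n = -2.27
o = -0.78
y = 0.05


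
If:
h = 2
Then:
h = 2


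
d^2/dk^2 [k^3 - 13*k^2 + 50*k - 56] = 6*k - 26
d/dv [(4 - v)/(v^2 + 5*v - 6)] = (-v^2 - 5*v + (v - 4)*(2*v + 5) + 6)/(v^2 + 5*v - 6)^2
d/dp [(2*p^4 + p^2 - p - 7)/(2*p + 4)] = (6*p^4 + 16*p^3 + p^2 + 4*p + 5)/(2*(p^2 + 4*p + 4))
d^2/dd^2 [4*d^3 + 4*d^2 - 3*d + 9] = 24*d + 8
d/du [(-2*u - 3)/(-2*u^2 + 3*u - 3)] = (-4*u^2 - 12*u + 15)/(4*u^4 - 12*u^3 + 21*u^2 - 18*u + 9)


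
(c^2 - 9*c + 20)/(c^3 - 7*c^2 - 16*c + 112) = (c - 5)/(c^2 - 3*c - 28)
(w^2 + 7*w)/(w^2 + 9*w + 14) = w/(w + 2)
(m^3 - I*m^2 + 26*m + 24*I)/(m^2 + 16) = (m^2 - 5*I*m + 6)/(m - 4*I)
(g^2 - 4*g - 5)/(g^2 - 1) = (g - 5)/(g - 1)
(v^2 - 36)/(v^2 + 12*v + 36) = (v - 6)/(v + 6)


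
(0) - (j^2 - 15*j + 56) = -j^2 + 15*j - 56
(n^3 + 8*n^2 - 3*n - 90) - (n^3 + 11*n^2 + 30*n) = -3*n^2 - 33*n - 90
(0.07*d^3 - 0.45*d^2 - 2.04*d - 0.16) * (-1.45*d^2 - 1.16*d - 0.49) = -0.1015*d^5 + 0.5713*d^4 + 3.4457*d^3 + 2.8189*d^2 + 1.1852*d + 0.0784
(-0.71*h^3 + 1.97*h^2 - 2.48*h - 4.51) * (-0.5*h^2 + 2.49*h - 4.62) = 0.355*h^5 - 2.7529*h^4 + 9.4255*h^3 - 13.0216*h^2 + 0.227699999999999*h + 20.8362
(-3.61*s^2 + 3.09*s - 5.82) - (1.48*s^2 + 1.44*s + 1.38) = -5.09*s^2 + 1.65*s - 7.2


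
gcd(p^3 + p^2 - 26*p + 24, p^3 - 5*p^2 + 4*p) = p^2 - 5*p + 4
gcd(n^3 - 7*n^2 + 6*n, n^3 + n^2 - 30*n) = n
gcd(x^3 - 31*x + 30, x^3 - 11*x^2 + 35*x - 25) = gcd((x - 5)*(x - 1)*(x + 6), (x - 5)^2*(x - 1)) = x^2 - 6*x + 5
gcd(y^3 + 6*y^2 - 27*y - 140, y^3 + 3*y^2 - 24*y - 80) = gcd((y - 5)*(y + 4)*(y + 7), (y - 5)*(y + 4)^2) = y^2 - y - 20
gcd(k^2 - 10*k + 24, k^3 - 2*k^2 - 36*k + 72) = k - 6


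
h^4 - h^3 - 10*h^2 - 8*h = h*(h - 4)*(h + 1)*(h + 2)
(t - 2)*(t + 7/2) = t^2 + 3*t/2 - 7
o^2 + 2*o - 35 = (o - 5)*(o + 7)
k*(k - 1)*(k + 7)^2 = k^4 + 13*k^3 + 35*k^2 - 49*k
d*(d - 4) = d^2 - 4*d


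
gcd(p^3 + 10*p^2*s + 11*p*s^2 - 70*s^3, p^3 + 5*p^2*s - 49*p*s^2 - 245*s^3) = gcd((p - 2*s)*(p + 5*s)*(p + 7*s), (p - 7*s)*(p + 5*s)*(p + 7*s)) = p^2 + 12*p*s + 35*s^2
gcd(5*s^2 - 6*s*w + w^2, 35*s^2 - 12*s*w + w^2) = 5*s - w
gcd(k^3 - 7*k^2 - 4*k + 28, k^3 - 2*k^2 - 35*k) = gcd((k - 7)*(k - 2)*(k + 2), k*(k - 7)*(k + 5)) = k - 7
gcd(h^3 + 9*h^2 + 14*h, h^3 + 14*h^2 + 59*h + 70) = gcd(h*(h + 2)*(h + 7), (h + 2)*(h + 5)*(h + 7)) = h^2 + 9*h + 14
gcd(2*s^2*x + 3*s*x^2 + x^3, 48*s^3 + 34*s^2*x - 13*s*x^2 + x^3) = s + x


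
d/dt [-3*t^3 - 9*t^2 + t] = -9*t^2 - 18*t + 1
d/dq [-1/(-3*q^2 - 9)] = -2*q/(3*(q^2 + 3)^2)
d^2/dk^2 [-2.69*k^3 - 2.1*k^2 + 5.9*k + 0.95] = -16.14*k - 4.2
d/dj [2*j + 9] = 2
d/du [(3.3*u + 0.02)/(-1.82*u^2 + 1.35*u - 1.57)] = (6.006*u^2 + 0.0728*u - 5.208)/(3.3124*u^4 - 4.914*u^3 + 7.5373*u^2 - 4.239*u + 2.4649)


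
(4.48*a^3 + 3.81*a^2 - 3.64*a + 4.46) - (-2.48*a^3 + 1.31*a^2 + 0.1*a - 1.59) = 6.96*a^3 + 2.5*a^2 - 3.74*a + 6.05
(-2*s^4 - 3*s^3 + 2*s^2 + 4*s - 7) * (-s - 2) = 2*s^5 + 7*s^4 + 4*s^3 - 8*s^2 - s + 14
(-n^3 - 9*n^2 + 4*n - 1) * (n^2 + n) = -n^5 - 10*n^4 - 5*n^3 + 3*n^2 - n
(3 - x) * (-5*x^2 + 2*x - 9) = 5*x^3 - 17*x^2 + 15*x - 27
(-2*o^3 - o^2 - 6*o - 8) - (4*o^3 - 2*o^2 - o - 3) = -6*o^3 + o^2 - 5*o - 5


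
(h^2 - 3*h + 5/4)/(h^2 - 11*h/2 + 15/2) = (h - 1/2)/(h - 3)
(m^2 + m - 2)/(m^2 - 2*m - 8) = (m - 1)/(m - 4)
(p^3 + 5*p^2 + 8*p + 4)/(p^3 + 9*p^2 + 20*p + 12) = (p + 2)/(p + 6)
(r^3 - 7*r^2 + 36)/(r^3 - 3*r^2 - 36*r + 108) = (r + 2)/(r + 6)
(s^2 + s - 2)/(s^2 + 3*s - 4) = (s + 2)/(s + 4)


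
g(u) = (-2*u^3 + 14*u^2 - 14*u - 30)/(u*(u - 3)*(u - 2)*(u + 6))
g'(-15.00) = 0.03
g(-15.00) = 0.24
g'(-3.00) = 0.30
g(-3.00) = -0.71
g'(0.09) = 102.63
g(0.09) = -10.22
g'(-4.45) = 0.97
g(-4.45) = -1.47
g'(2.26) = -16.45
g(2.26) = 3.68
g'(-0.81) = 1.21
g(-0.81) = 0.19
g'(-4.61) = 1.20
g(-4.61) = -1.64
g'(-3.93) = 0.56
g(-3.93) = -1.08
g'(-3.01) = 0.30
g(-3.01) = -0.71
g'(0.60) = 1.79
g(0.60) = -2.54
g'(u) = (-6*u^2 + 28*u - 14)/(u*(u - 3)*(u - 2)*(u + 6)) - (-2*u^3 + 14*u^2 - 14*u - 30)/(u*(u - 3)*(u - 2)*(u + 6)^2) - (-2*u^3 + 14*u^2 - 14*u - 30)/(u*(u - 3)*(u - 2)^2*(u + 6)) - (-2*u^3 + 14*u^2 - 14*u - 30)/(u*(u - 3)^2*(u - 2)*(u + 6)) - (-2*u^3 + 14*u^2 - 14*u - 30)/(u^2*(u - 3)*(u - 2)*(u + 6)) = 2*(u^4 - 8*u^3 - 19*u^2 - 40*u + 60)/(u^2*(u^4 + 8*u^3 - 8*u^2 - 96*u + 144))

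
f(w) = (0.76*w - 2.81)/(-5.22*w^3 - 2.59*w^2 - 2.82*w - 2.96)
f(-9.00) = -0.00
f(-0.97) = -1.69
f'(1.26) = -0.18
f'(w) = (0.76*w - 2.81)*(15.66*w^2 + 5.18*w + 2.82)/(-5.22*w^3 - 2.59*w^2 - 2.82*w - 2.96)^2 + 0.76/(-5.22*w^3 - 2.59*w^2 - 2.82*w - 2.96) = (7.9344*w^3 - 42.0362*w^2 - 14.5558*w - 10.1738)/(27.2484*w^6 + 27.0396*w^5 + 36.1489*w^4 + 45.51*w^3 + 23.2852*w^2 + 16.6944*w + 8.7616)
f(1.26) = 0.09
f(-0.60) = 3.04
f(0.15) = 0.78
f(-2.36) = -0.08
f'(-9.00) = -0.00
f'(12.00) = 0.00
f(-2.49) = -0.07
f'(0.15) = -1.11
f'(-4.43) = -0.01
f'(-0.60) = -15.89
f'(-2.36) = -0.09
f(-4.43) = -0.01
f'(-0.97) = -9.69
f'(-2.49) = -0.08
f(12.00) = -0.00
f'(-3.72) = -0.02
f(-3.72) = -0.02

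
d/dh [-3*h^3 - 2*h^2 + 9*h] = -9*h^2 - 4*h + 9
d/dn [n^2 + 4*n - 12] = 2*n + 4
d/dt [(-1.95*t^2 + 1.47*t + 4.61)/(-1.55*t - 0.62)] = (3.0225*t^2 + 2.418*t + 6.2341)/(2.4025*t^2 + 1.922*t + 0.3844)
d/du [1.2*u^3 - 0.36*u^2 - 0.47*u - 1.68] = 3.6*u^2 - 0.72*u - 0.47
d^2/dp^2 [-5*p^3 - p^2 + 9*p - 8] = -30*p - 2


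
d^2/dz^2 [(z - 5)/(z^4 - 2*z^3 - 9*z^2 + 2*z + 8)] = 2*(4*(z - 5)*(2*z^3 - 3*z^2 - 9*z + 1)^2 + (-4*z^3 + 6*z^2 + 18*z + 3*(z - 5)*(-2*z^2 + 2*z + 3) - 2)*(z^4 - 2*z^3 - 9*z^2 + 2*z + 8))/(z^4 - 2*z^3 - 9*z^2 + 2*z + 8)^3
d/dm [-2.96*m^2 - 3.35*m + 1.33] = -5.92*m - 3.35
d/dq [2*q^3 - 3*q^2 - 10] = 6*q*(q - 1)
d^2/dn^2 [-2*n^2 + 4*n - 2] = -4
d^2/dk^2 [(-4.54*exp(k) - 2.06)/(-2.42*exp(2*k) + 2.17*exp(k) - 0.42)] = (26.588056*exp(4*k) + 72.098092*exp(3*k) - 60.140388*exp(2*k) + 5.462954*exp(k) + 2.67834)*exp(k)/(14.172488*exp(6*k) - 38.125164*exp(5*k) + 41.565678*exp(4*k) - 23.451841*exp(3*k) + 7.213878*exp(2*k) - 1.148364*exp(k) + 0.074088)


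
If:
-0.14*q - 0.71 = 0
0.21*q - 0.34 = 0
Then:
No Solution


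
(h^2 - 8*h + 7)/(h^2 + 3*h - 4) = (h - 7)/(h + 4)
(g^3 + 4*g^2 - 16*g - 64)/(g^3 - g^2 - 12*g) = (g^2 + 8*g + 16)/(g*(g + 3))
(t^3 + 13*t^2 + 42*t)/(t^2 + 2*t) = (t^2 + 13*t + 42)/(t + 2)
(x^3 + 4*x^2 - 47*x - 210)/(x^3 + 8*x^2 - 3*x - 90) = (x - 7)/(x - 3)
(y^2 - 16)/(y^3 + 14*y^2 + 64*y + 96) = (y - 4)/(y^2 + 10*y + 24)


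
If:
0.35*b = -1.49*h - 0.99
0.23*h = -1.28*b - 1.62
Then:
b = -1.20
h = -0.38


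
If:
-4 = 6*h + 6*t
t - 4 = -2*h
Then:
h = 14/3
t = -16/3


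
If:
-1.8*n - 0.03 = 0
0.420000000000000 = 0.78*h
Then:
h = 0.54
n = -0.02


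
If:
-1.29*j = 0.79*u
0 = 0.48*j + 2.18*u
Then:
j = 0.00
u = 0.00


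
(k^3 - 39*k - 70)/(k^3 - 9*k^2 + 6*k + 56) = (k + 5)/(k - 4)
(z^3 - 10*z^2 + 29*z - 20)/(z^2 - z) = z - 9 + 20/z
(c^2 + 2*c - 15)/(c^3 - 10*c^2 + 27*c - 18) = (c + 5)/(c^2 - 7*c + 6)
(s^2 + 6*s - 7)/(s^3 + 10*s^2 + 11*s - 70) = (s - 1)/(s^2 + 3*s - 10)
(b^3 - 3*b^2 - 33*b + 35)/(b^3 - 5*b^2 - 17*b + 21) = (b + 5)/(b + 3)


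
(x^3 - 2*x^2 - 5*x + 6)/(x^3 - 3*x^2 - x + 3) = (x + 2)/(x + 1)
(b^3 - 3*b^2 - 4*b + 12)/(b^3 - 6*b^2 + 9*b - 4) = (b^3 - 3*b^2 - 4*b + 12)/(b^3 - 6*b^2 + 9*b - 4)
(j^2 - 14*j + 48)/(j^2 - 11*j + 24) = (j - 6)/(j - 3)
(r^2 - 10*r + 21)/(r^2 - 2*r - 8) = (-r^2 + 10*r - 21)/(-r^2 + 2*r + 8)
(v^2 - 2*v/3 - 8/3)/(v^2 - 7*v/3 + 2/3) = (3*v + 4)/(3*v - 1)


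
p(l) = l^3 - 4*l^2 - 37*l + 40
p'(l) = 3*l^2 - 8*l - 37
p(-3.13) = 85.96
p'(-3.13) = 17.43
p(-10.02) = -996.87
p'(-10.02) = 344.36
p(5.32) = -119.48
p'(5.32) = 5.35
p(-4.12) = 54.61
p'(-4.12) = 46.88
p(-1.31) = 79.36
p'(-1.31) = -21.37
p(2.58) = -64.91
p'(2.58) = -37.67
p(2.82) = -73.72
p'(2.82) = -35.70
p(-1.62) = 85.19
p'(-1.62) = -16.17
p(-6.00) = -98.00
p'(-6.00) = 119.00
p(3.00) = -80.00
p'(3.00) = -34.00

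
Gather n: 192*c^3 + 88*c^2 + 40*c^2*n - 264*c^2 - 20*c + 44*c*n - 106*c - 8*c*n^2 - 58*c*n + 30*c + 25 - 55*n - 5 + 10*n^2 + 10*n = 192*c^3 - 176*c^2 - 96*c + n^2*(10 - 8*c) + n*(40*c^2 - 14*c - 45) + 20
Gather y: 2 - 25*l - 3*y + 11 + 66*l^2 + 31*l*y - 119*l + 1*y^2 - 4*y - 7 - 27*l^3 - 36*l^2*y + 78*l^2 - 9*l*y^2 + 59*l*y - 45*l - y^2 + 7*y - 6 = -27*l^3 + 144*l^2 - 9*l*y^2 - 189*l + y*(-36*l^2 + 90*l)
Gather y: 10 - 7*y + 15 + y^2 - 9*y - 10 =y^2 - 16*y + 15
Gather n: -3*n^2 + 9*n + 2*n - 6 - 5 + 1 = -3*n^2 + 11*n - 10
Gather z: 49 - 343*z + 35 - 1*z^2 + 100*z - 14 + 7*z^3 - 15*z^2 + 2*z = 7*z^3 - 16*z^2 - 241*z + 70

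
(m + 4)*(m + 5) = m^2 + 9*m + 20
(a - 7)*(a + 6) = a^2 - a - 42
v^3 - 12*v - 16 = (v - 4)*(v + 2)^2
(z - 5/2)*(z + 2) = z^2 - z/2 - 5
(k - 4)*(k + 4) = k^2 - 16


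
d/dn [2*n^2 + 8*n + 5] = 4*n + 8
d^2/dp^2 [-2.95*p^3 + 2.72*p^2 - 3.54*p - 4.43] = 5.44 - 17.7*p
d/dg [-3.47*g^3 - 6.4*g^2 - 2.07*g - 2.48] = -10.41*g^2 - 12.8*g - 2.07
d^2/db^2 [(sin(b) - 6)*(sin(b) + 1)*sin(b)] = -9*sin(b)^3 + 20*sin(b)^2 + 12*sin(b) - 10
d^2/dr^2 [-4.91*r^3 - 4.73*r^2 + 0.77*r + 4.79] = -29.46*r - 9.46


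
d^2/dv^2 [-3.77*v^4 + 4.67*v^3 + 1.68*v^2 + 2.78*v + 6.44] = -45.24*v^2 + 28.02*v + 3.36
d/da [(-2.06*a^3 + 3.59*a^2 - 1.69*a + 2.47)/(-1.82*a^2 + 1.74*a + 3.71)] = (3.7492*a^4 - 7.1688*a^3 - 19.757*a^2 + 35.6286*a - 10.5677)/(3.3124*a^4 - 6.3336*a^3 - 10.4768*a^2 + 12.9108*a + 13.7641)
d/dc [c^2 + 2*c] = 2*c + 2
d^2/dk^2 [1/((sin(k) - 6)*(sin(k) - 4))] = 2*(-2*sin(k)^4 + 15*sin(k)^3 + sin(k)^2 - 150*sin(k) + 76)/((sin(k) - 6)^3*(sin(k) - 4)^3)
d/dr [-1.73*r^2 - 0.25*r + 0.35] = -3.46*r - 0.25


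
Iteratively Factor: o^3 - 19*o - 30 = (o + 3)*(o^2 - 3*o - 10) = (o - 5)*(o + 3)*(o + 2)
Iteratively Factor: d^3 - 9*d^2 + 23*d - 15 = (d - 5)*(d^2 - 4*d + 3) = (d - 5)*(d - 1)*(d - 3)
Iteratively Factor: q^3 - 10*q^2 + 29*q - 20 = (q - 4)*(q^2 - 6*q + 5) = (q - 4)*(q - 1)*(q - 5)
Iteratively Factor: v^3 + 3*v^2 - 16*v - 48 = (v + 3)*(v^2 - 16) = (v + 3)*(v + 4)*(v - 4)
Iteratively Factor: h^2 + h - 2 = (h - 1)*(h + 2)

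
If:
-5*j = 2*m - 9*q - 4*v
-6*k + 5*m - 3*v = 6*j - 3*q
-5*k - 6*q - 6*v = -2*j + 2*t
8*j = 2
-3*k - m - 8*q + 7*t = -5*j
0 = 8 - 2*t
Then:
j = 1/4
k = 5502/1787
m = -10905/7148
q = 19245/7148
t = 4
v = -11630/1787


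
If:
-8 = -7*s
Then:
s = 8/7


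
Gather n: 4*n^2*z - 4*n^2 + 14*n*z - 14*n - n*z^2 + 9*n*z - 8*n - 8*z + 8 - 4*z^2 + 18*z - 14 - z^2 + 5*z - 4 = n^2*(4*z - 4) + n*(-z^2 + 23*z - 22) - 5*z^2 + 15*z - 10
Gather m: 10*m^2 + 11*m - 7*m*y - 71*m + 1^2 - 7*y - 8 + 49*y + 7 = 10*m^2 + m*(-7*y - 60) + 42*y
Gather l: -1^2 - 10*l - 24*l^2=-24*l^2 - 10*l - 1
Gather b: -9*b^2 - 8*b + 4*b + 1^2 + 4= -9*b^2 - 4*b + 5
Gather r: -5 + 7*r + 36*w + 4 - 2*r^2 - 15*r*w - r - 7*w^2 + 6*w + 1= -2*r^2 + r*(6 - 15*w) - 7*w^2 + 42*w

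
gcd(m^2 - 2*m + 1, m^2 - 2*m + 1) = m^2 - 2*m + 1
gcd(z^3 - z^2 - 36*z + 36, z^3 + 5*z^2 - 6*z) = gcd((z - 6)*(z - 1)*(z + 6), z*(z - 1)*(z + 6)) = z^2 + 5*z - 6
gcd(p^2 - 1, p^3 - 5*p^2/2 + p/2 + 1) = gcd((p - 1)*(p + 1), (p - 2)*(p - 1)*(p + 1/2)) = p - 1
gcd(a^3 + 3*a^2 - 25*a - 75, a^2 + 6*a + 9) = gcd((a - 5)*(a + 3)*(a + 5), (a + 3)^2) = a + 3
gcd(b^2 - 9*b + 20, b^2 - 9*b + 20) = b^2 - 9*b + 20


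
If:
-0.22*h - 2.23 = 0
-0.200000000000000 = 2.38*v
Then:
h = -10.14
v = -0.08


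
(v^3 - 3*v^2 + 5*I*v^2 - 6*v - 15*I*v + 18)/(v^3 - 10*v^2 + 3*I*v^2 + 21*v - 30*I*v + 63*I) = (v + 2*I)/(v - 7)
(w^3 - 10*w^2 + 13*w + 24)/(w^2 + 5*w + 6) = (w^3 - 10*w^2 + 13*w + 24)/(w^2 + 5*w + 6)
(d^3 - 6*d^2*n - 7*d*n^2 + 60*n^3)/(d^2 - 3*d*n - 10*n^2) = (d^2 - d*n - 12*n^2)/(d + 2*n)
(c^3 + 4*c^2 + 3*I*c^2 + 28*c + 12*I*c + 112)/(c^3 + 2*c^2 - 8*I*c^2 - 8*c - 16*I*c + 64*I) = (c^2 + 3*I*c + 28)/(c^2 + c*(-2 - 8*I) + 16*I)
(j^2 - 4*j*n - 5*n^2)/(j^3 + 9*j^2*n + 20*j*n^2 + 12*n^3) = (j - 5*n)/(j^2 + 8*j*n + 12*n^2)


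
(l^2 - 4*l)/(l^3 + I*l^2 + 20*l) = (l - 4)/(l^2 + I*l + 20)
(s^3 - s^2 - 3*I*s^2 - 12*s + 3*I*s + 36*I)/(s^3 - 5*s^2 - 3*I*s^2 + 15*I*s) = (s^2 - s - 12)/(s*(s - 5))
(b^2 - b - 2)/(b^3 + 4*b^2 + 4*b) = (b^2 - b - 2)/(b*(b^2 + 4*b + 4))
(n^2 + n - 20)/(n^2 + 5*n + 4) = (n^2 + n - 20)/(n^2 + 5*n + 4)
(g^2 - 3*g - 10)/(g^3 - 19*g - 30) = 1/(g + 3)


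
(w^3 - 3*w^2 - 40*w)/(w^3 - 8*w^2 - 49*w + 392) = w*(w + 5)/(w^2 - 49)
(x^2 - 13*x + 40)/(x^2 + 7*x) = (x^2 - 13*x + 40)/(x*(x + 7))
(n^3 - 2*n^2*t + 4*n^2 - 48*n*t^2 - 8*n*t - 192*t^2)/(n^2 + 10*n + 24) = (n^2 - 2*n*t - 48*t^2)/(n + 6)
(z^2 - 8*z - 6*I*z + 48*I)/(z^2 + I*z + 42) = (z - 8)/(z + 7*I)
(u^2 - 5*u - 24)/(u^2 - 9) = (u - 8)/(u - 3)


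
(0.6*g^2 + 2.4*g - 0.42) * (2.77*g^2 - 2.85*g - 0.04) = 1.662*g^4 + 4.938*g^3 - 8.0274*g^2 + 1.101*g + 0.0168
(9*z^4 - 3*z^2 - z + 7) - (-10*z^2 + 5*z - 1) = 9*z^4 + 7*z^2 - 6*z + 8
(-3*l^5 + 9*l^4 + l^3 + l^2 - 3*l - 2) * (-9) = 27*l^5 - 81*l^4 - 9*l^3 - 9*l^2 + 27*l + 18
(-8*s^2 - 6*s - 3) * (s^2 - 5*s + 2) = -8*s^4 + 34*s^3 + 11*s^2 + 3*s - 6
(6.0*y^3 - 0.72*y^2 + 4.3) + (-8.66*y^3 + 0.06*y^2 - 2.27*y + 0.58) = -2.66*y^3 - 0.66*y^2 - 2.27*y + 4.88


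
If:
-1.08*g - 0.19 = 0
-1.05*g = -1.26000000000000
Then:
No Solution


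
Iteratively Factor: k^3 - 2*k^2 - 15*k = (k + 3)*(k^2 - 5*k) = (k - 5)*(k + 3)*(k)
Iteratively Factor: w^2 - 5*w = (w)*(w - 5)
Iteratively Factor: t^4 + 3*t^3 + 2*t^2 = (t)*(t^3 + 3*t^2 + 2*t) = t^2*(t^2 + 3*t + 2) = t^2*(t + 2)*(t + 1)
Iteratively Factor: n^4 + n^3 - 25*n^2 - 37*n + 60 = (n + 4)*(n^3 - 3*n^2 - 13*n + 15) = (n + 3)*(n + 4)*(n^2 - 6*n + 5) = (n - 5)*(n + 3)*(n + 4)*(n - 1)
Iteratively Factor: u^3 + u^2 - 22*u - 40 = (u + 2)*(u^2 - u - 20) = (u + 2)*(u + 4)*(u - 5)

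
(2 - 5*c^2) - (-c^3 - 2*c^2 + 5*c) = c^3 - 3*c^2 - 5*c + 2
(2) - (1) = 1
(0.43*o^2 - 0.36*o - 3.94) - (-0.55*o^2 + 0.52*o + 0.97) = 0.98*o^2 - 0.88*o - 4.91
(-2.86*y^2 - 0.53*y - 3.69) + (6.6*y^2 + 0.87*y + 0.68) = 3.74*y^2 + 0.34*y - 3.01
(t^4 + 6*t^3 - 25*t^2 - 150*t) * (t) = t^5 + 6*t^4 - 25*t^3 - 150*t^2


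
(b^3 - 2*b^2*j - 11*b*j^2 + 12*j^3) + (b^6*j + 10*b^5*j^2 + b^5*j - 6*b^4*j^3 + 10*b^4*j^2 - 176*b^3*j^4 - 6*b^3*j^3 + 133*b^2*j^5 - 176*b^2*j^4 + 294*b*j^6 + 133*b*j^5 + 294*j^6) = b^6*j + 10*b^5*j^2 + b^5*j - 6*b^4*j^3 + 10*b^4*j^2 - 176*b^3*j^4 - 6*b^3*j^3 + b^3 + 133*b^2*j^5 - 176*b^2*j^4 - 2*b^2*j + 294*b*j^6 + 133*b*j^5 - 11*b*j^2 + 294*j^6 + 12*j^3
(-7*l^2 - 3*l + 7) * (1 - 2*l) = 14*l^3 - l^2 - 17*l + 7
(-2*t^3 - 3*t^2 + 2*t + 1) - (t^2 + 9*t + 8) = -2*t^3 - 4*t^2 - 7*t - 7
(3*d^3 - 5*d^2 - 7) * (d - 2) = 3*d^4 - 11*d^3 + 10*d^2 - 7*d + 14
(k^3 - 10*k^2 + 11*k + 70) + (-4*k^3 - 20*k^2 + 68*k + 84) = -3*k^3 - 30*k^2 + 79*k + 154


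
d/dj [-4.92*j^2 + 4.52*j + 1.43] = 4.52 - 9.84*j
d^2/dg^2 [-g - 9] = 0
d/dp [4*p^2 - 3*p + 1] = 8*p - 3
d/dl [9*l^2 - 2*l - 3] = 18*l - 2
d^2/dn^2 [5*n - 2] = 0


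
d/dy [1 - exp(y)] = -exp(y)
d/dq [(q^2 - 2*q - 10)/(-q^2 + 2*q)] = 20*(1 - q)/(q^2*(q^2 - 4*q + 4))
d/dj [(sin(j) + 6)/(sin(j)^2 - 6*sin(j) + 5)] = (-12*sin(j) + cos(j)^2 + 40)*cos(j)/(sin(j)^2 - 6*sin(j) + 5)^2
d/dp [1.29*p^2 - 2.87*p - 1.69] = 2.58*p - 2.87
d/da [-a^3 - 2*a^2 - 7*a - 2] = -3*a^2 - 4*a - 7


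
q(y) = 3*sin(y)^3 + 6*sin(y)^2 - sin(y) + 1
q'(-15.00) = 3.80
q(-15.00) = 3.36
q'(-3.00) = 2.49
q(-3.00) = 1.25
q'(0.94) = 8.59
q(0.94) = 5.69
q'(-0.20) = -2.97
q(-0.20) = 1.41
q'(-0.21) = -3.04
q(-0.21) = 1.44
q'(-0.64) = -3.98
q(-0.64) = 3.10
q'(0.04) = -0.51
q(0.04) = 0.97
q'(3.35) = 3.03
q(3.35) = 1.44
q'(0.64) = 7.52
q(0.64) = 3.18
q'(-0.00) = -1.00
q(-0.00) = 1.00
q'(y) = 9*sin(y)^2*cos(y) + 12*sin(y)*cos(y) - cos(y)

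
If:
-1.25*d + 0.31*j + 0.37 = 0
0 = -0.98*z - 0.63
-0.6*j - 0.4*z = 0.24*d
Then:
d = 0.37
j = 0.28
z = -0.64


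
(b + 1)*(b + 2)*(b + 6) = b^3 + 9*b^2 + 20*b + 12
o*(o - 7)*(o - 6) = o^3 - 13*o^2 + 42*o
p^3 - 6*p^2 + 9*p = p*(p - 3)^2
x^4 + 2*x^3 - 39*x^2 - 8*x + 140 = (x - 5)*(x - 2)*(x + 2)*(x + 7)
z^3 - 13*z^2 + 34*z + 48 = (z - 8)*(z - 6)*(z + 1)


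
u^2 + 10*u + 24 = (u + 4)*(u + 6)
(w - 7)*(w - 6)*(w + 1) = w^3 - 12*w^2 + 29*w + 42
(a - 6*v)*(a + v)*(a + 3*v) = a^3 - 2*a^2*v - 21*a*v^2 - 18*v^3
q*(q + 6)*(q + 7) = q^3 + 13*q^2 + 42*q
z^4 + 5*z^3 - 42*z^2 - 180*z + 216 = (z - 6)*(z - 1)*(z + 6)^2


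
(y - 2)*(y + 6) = y^2 + 4*y - 12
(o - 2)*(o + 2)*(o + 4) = o^3 + 4*o^2 - 4*o - 16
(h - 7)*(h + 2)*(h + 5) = h^3 - 39*h - 70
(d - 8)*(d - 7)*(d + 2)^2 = d^4 - 11*d^3 + 164*d + 224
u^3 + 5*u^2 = u^2*(u + 5)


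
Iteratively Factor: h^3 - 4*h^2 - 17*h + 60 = (h - 5)*(h^2 + h - 12) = (h - 5)*(h + 4)*(h - 3)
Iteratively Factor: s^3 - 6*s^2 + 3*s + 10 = (s - 2)*(s^2 - 4*s - 5) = (s - 2)*(s + 1)*(s - 5)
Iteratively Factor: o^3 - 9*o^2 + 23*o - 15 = (o - 5)*(o^2 - 4*o + 3) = (o - 5)*(o - 3)*(o - 1)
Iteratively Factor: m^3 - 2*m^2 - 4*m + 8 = (m - 2)*(m^2 - 4) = (m - 2)*(m + 2)*(m - 2)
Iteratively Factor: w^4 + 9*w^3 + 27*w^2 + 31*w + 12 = (w + 3)*(w^3 + 6*w^2 + 9*w + 4) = (w + 1)*(w + 3)*(w^2 + 5*w + 4) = (w + 1)*(w + 3)*(w + 4)*(w + 1)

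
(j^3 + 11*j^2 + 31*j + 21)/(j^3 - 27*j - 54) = (j^2 + 8*j + 7)/(j^2 - 3*j - 18)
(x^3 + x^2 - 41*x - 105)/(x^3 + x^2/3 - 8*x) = 3*(x^2 - 2*x - 35)/(x*(3*x - 8))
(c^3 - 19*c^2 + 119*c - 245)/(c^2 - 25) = (c^2 - 14*c + 49)/(c + 5)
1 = 1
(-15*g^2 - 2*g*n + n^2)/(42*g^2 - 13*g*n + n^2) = (-15*g^2 - 2*g*n + n^2)/(42*g^2 - 13*g*n + n^2)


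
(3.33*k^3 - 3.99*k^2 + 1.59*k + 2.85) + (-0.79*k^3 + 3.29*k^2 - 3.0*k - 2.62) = 2.54*k^3 - 0.7*k^2 - 1.41*k + 0.23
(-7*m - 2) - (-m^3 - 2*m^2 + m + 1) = m^3 + 2*m^2 - 8*m - 3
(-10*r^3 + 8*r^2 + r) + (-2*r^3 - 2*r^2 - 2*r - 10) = -12*r^3 + 6*r^2 - r - 10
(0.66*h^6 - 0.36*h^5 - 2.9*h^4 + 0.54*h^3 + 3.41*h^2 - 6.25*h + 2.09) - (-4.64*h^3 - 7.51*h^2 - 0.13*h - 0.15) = 0.66*h^6 - 0.36*h^5 - 2.9*h^4 + 5.18*h^3 + 10.92*h^2 - 6.12*h + 2.24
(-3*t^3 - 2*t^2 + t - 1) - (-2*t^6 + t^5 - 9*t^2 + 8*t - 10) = 2*t^6 - t^5 - 3*t^3 + 7*t^2 - 7*t + 9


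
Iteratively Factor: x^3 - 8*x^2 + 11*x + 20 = (x + 1)*(x^2 - 9*x + 20) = (x - 5)*(x + 1)*(x - 4)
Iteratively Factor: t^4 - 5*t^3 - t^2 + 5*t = (t - 5)*(t^3 - t) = t*(t - 5)*(t^2 - 1) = t*(t - 5)*(t - 1)*(t + 1)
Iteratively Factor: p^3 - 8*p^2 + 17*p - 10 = (p - 5)*(p^2 - 3*p + 2) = (p - 5)*(p - 1)*(p - 2)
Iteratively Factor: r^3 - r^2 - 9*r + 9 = (r + 3)*(r^2 - 4*r + 3) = (r - 1)*(r + 3)*(r - 3)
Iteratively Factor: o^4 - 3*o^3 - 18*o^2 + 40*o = (o - 5)*(o^3 + 2*o^2 - 8*o) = (o - 5)*(o - 2)*(o^2 + 4*o) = (o - 5)*(o - 2)*(o + 4)*(o)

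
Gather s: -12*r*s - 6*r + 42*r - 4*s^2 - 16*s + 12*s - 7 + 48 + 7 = 36*r - 4*s^2 + s*(-12*r - 4) + 48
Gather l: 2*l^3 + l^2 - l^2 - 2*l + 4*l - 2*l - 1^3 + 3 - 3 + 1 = 2*l^3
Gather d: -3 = -3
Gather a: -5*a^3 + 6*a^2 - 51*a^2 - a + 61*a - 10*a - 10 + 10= -5*a^3 - 45*a^2 + 50*a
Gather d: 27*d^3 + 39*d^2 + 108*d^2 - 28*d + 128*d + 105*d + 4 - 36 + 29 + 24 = 27*d^3 + 147*d^2 + 205*d + 21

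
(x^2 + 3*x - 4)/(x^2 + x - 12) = (x - 1)/(x - 3)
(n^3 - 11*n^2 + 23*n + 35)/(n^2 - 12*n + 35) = n + 1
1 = 1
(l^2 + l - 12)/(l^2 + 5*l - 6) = (l^2 + l - 12)/(l^2 + 5*l - 6)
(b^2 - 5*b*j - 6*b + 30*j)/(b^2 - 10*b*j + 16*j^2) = (b^2 - 5*b*j - 6*b + 30*j)/(b^2 - 10*b*j + 16*j^2)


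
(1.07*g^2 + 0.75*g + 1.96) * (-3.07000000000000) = -3.2849*g^2 - 2.3025*g - 6.0172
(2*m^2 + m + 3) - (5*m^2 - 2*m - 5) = -3*m^2 + 3*m + 8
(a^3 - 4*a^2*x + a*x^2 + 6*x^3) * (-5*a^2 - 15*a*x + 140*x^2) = -5*a^5 + 5*a^4*x + 195*a^3*x^2 - 605*a^2*x^3 + 50*a*x^4 + 840*x^5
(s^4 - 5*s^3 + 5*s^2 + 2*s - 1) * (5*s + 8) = 5*s^5 - 17*s^4 - 15*s^3 + 50*s^2 + 11*s - 8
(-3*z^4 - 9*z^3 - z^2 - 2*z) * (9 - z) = 3*z^5 - 18*z^4 - 80*z^3 - 7*z^2 - 18*z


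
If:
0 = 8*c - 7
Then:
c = 7/8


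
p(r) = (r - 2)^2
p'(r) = 2*r - 4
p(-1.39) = 11.49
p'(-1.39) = -6.78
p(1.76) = 0.06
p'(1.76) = -0.48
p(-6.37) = 70.06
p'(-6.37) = -16.74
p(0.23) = 3.13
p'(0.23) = -3.54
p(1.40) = 0.36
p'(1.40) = -1.20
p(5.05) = 9.30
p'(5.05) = 6.10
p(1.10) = 0.81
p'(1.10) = -1.80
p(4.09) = 4.37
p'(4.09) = 4.18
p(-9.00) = 121.00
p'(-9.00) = -22.00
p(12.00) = 100.00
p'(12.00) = 20.00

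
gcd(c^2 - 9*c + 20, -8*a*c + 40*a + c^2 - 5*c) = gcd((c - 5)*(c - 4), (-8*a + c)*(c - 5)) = c - 5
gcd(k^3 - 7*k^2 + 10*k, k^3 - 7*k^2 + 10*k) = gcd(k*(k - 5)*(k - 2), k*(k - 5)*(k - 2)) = k^3 - 7*k^2 + 10*k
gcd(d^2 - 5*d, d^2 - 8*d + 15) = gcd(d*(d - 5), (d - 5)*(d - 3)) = d - 5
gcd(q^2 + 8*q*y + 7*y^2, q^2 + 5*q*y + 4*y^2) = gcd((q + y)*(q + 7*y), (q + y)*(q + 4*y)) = q + y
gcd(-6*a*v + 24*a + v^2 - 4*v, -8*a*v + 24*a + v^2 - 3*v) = 1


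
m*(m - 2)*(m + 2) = m^3 - 4*m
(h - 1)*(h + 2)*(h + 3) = h^3 + 4*h^2 + h - 6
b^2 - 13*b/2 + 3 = (b - 6)*(b - 1/2)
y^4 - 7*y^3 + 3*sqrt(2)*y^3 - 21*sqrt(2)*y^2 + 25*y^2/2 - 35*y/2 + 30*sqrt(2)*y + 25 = (y - 5)*(y - 2)*(y + sqrt(2)/2)*(y + 5*sqrt(2)/2)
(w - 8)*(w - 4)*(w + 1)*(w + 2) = w^4 - 9*w^3 - 2*w^2 + 72*w + 64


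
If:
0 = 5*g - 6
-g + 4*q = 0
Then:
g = 6/5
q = 3/10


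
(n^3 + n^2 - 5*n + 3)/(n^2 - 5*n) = (n^3 + n^2 - 5*n + 3)/(n*(n - 5))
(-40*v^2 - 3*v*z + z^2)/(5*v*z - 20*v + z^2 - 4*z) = (-8*v + z)/(z - 4)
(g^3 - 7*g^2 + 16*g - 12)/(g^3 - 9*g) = (g^2 - 4*g + 4)/(g*(g + 3))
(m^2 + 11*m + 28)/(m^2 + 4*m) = (m + 7)/m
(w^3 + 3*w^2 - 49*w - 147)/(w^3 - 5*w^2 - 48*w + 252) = (w^2 - 4*w - 21)/(w^2 - 12*w + 36)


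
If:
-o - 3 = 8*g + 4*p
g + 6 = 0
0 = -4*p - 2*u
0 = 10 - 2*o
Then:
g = -6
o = 5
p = 10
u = -20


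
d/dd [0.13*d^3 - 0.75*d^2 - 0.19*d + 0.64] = 0.39*d^2 - 1.5*d - 0.19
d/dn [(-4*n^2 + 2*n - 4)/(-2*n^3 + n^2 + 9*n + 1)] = 2*(-4*n^4 + 4*n^3 - 31*n^2 + 19)/(4*n^6 - 4*n^5 - 35*n^4 + 14*n^3 + 83*n^2 + 18*n + 1)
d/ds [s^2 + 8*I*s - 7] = 2*s + 8*I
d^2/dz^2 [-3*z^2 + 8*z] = -6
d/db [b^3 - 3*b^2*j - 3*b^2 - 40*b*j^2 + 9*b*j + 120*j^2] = 3*b^2 - 6*b*j - 6*b - 40*j^2 + 9*j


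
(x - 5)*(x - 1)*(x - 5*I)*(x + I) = x^4 - 6*x^3 - 4*I*x^3 + 10*x^2 + 24*I*x^2 - 30*x - 20*I*x + 25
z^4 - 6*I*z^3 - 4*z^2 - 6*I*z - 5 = (z - 5*I)*(z - I)^2*(z + I)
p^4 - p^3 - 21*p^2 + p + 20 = (p - 5)*(p - 1)*(p + 1)*(p + 4)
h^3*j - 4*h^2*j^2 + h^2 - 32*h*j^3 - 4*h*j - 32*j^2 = (h - 8*j)*(h + 4*j)*(h*j + 1)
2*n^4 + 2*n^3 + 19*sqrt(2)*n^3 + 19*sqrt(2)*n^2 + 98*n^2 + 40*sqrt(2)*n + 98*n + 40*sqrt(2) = (n + 4*sqrt(2))*(n + 5*sqrt(2))*(sqrt(2)*n + 1)*(sqrt(2)*n + sqrt(2))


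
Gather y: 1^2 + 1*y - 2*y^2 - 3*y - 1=-2*y^2 - 2*y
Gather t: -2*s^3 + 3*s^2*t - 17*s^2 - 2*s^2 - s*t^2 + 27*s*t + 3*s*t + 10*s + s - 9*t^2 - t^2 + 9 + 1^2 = -2*s^3 - 19*s^2 + 11*s + t^2*(-s - 10) + t*(3*s^2 + 30*s) + 10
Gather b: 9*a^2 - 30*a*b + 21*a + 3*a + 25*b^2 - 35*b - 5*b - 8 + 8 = 9*a^2 + 24*a + 25*b^2 + b*(-30*a - 40)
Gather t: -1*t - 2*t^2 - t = -2*t^2 - 2*t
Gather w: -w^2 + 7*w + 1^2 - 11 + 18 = -w^2 + 7*w + 8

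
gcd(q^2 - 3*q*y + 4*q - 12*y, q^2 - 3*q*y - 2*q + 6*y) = -q + 3*y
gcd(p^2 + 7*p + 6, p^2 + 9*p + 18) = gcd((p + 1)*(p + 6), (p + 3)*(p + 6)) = p + 6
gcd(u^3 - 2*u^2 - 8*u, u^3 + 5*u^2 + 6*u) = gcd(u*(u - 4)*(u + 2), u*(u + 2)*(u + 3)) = u^2 + 2*u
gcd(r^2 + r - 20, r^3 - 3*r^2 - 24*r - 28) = 1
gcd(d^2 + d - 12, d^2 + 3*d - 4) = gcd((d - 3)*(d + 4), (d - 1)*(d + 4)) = d + 4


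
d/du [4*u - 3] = 4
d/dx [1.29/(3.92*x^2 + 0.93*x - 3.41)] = (-10.1136*x - 1.1997)/(3.92*x^2 + 0.93*x - 3.41)^2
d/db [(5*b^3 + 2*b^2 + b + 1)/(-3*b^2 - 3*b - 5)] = (-15*b^4 - 30*b^3 - 78*b^2 - 14*b - 2)/(9*b^4 + 18*b^3 + 39*b^2 + 30*b + 25)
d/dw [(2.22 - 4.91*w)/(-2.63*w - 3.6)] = (61.843398*w + 84.65256)/(2.63*w + 3.6)^3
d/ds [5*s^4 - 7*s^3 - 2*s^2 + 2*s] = 20*s^3 - 21*s^2 - 4*s + 2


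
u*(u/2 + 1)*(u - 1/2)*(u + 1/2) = u^4/2 + u^3 - u^2/8 - u/4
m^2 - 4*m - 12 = (m - 6)*(m + 2)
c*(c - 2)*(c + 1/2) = c^3 - 3*c^2/2 - c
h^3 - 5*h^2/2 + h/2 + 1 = (h - 2)*(h - 1)*(h + 1/2)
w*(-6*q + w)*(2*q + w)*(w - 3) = -12*q^2*w^2 + 36*q^2*w - 4*q*w^3 + 12*q*w^2 + w^4 - 3*w^3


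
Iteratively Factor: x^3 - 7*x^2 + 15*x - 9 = (x - 3)*(x^2 - 4*x + 3) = (x - 3)*(x - 1)*(x - 3)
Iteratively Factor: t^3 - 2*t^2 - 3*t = (t + 1)*(t^2 - 3*t) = t*(t + 1)*(t - 3)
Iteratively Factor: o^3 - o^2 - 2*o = (o + 1)*(o^2 - 2*o) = (o - 2)*(o + 1)*(o)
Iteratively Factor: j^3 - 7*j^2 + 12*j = (j - 4)*(j^2 - 3*j) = j*(j - 4)*(j - 3)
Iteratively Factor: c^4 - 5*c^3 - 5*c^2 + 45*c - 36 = (c - 1)*(c^3 - 4*c^2 - 9*c + 36) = (c - 3)*(c - 1)*(c^2 - c - 12) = (c - 4)*(c - 3)*(c - 1)*(c + 3)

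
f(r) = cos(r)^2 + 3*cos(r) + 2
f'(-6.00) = -1.37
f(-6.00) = 5.80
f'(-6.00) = -1.37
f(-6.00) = 5.80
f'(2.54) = -0.76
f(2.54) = 0.21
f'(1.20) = -3.47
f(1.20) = 3.22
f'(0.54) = -2.42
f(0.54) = 5.31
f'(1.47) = -3.19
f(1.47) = 2.31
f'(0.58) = -2.56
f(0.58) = 5.21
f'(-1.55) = 3.04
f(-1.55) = 2.06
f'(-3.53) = -0.44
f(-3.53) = 0.08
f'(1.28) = -3.42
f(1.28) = 2.94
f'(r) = -2*sin(r)*cos(r) - 3*sin(r)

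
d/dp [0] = 0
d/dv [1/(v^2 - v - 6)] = (1 - 2*v)/(-v^2 + v + 6)^2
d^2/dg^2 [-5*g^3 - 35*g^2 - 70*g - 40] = -30*g - 70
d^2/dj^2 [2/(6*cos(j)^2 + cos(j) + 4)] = 2*(-144*sin(j)^4 - 23*sin(j)^2 + 53*cos(j)/2 - 9*cos(3*j)/2 + 121)/(-6*sin(j)^2 + cos(j) + 10)^3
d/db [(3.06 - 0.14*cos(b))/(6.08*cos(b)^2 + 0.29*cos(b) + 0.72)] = (-0.8512*cos(b)^2 + 37.2096*cos(b) + 0.9882)*sin(b)/(36.9664*cos(b)^4 + 3.5264*cos(b)^3 + 8.8393*cos(b)^2 + 0.4176*cos(b) + 0.5184)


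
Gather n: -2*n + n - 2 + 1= -n - 1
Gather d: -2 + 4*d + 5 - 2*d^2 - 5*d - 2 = -2*d^2 - d + 1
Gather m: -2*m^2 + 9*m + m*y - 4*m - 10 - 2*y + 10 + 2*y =-2*m^2 + m*(y + 5)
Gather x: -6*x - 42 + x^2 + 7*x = x^2 + x - 42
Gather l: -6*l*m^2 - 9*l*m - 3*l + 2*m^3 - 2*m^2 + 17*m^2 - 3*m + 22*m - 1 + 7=l*(-6*m^2 - 9*m - 3) + 2*m^3 + 15*m^2 + 19*m + 6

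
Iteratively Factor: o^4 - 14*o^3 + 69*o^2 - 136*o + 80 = (o - 5)*(o^3 - 9*o^2 + 24*o - 16) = (o - 5)*(o - 1)*(o^2 - 8*o + 16) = (o - 5)*(o - 4)*(o - 1)*(o - 4)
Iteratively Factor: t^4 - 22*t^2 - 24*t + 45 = (t + 3)*(t^3 - 3*t^2 - 13*t + 15) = (t - 5)*(t + 3)*(t^2 + 2*t - 3) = (t - 5)*(t - 1)*(t + 3)*(t + 3)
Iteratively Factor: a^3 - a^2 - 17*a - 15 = (a + 3)*(a^2 - 4*a - 5) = (a + 1)*(a + 3)*(a - 5)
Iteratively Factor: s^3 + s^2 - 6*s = (s - 2)*(s^2 + 3*s) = (s - 2)*(s + 3)*(s)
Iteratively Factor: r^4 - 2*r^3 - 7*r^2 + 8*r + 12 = (r + 1)*(r^3 - 3*r^2 - 4*r + 12) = (r - 3)*(r + 1)*(r^2 - 4) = (r - 3)*(r - 2)*(r + 1)*(r + 2)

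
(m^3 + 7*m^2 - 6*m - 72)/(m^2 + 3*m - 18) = m + 4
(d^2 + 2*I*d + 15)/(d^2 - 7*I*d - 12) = (d + 5*I)/(d - 4*I)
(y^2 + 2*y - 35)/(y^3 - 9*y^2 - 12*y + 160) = (y + 7)/(y^2 - 4*y - 32)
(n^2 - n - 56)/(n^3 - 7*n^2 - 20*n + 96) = (n + 7)/(n^2 + n - 12)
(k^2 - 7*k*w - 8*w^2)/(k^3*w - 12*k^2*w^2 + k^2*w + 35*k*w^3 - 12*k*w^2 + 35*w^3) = (k^2 - 7*k*w - 8*w^2)/(w*(k^3 - 12*k^2*w + k^2 + 35*k*w^2 - 12*k*w + 35*w^2))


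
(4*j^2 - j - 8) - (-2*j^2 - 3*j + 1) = 6*j^2 + 2*j - 9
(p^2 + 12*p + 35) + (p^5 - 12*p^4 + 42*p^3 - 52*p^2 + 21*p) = p^5 - 12*p^4 + 42*p^3 - 51*p^2 + 33*p + 35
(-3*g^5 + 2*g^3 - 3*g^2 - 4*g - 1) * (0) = 0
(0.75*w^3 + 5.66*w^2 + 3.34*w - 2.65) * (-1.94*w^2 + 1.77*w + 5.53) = -1.455*w^5 - 9.6529*w^4 + 7.6861*w^3 + 42.3526*w^2 + 13.7797*w - 14.6545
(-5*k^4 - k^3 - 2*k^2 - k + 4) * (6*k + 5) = -30*k^5 - 31*k^4 - 17*k^3 - 16*k^2 + 19*k + 20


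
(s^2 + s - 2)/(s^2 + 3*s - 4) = (s + 2)/(s + 4)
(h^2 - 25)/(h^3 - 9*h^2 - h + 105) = (h + 5)/(h^2 - 4*h - 21)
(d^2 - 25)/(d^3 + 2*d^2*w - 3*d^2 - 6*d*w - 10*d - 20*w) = (d + 5)/(d^2 + 2*d*w + 2*d + 4*w)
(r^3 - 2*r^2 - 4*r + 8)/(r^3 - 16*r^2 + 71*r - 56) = (r^3 - 2*r^2 - 4*r + 8)/(r^3 - 16*r^2 + 71*r - 56)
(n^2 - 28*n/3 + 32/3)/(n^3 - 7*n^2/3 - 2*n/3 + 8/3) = (n - 8)/(n^2 - n - 2)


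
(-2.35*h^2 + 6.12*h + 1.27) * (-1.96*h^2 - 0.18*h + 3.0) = 4.606*h^4 - 11.5722*h^3 - 10.6408*h^2 + 18.1314*h + 3.81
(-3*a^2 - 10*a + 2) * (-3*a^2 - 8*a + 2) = 9*a^4 + 54*a^3 + 68*a^2 - 36*a + 4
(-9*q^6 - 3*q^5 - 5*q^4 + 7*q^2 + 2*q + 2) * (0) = 0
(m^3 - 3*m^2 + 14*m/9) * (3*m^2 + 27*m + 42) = 3*m^5 + 18*m^4 - 103*m^3/3 - 84*m^2 + 196*m/3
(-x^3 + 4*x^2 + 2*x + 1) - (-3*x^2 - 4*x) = -x^3 + 7*x^2 + 6*x + 1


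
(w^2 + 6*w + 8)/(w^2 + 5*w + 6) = (w + 4)/(w + 3)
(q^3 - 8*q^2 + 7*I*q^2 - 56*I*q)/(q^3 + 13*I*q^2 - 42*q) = (q - 8)/(q + 6*I)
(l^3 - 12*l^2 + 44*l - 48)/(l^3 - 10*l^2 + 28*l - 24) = (l - 4)/(l - 2)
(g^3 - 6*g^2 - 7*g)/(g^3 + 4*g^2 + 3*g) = (g - 7)/(g + 3)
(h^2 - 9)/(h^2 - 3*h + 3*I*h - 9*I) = (h + 3)/(h + 3*I)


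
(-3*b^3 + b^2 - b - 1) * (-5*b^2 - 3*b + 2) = 15*b^5 + 4*b^4 - 4*b^3 + 10*b^2 + b - 2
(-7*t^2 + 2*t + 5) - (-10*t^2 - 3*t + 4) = 3*t^2 + 5*t + 1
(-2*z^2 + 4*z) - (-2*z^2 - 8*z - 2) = 12*z + 2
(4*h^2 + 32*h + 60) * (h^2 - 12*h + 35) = 4*h^4 - 16*h^3 - 184*h^2 + 400*h + 2100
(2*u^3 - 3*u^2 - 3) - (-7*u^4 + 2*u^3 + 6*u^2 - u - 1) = 7*u^4 - 9*u^2 + u - 2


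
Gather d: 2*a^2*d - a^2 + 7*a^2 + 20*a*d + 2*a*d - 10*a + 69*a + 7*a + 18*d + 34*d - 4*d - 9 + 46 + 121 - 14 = 6*a^2 + 66*a + d*(2*a^2 + 22*a + 48) + 144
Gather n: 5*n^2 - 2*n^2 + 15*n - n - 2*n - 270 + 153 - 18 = 3*n^2 + 12*n - 135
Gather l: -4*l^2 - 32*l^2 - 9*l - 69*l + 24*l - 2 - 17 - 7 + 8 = -36*l^2 - 54*l - 18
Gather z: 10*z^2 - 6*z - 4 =10*z^2 - 6*z - 4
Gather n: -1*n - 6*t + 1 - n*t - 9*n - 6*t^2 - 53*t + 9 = n*(-t - 10) - 6*t^2 - 59*t + 10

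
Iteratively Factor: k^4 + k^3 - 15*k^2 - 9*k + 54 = (k + 3)*(k^3 - 2*k^2 - 9*k + 18) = (k - 2)*(k + 3)*(k^2 - 9) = (k - 2)*(k + 3)^2*(k - 3)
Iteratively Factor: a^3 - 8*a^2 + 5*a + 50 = (a - 5)*(a^2 - 3*a - 10) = (a - 5)^2*(a + 2)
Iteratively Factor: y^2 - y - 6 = (y - 3)*(y + 2)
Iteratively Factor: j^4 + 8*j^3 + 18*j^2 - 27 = (j + 3)*(j^3 + 5*j^2 + 3*j - 9) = (j + 3)^2*(j^2 + 2*j - 3) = (j - 1)*(j + 3)^2*(j + 3)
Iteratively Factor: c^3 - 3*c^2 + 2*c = (c)*(c^2 - 3*c + 2) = c*(c - 2)*(c - 1)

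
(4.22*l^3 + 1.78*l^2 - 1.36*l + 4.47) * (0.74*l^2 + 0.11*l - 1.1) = 3.1228*l^5 + 1.7814*l^4 - 5.4526*l^3 + 1.2002*l^2 + 1.9877*l - 4.917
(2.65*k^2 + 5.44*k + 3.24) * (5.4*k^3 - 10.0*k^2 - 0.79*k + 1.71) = 14.31*k^5 + 2.876*k^4 - 38.9975*k^3 - 32.1661*k^2 + 6.7428*k + 5.5404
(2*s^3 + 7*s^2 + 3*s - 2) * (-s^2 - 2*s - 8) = -2*s^5 - 11*s^4 - 33*s^3 - 60*s^2 - 20*s + 16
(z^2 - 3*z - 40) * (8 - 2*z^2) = -2*z^4 + 6*z^3 + 88*z^2 - 24*z - 320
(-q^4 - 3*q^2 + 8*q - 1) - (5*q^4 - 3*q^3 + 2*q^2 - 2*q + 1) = -6*q^4 + 3*q^3 - 5*q^2 + 10*q - 2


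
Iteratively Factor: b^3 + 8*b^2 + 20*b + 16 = (b + 2)*(b^2 + 6*b + 8) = (b + 2)^2*(b + 4)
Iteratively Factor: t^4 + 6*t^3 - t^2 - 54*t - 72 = (t - 3)*(t^3 + 9*t^2 + 26*t + 24) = (t - 3)*(t + 2)*(t^2 + 7*t + 12) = (t - 3)*(t + 2)*(t + 3)*(t + 4)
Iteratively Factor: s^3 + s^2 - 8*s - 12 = (s + 2)*(s^2 - s - 6) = (s + 2)^2*(s - 3)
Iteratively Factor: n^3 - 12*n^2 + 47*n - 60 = (n - 5)*(n^2 - 7*n + 12) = (n - 5)*(n - 4)*(n - 3)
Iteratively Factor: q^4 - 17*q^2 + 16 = (q + 1)*(q^3 - q^2 - 16*q + 16) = (q - 1)*(q + 1)*(q^2 - 16) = (q - 1)*(q + 1)*(q + 4)*(q - 4)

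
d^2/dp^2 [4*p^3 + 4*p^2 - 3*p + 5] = 24*p + 8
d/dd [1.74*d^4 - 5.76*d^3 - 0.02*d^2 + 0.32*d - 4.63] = 6.96*d^3 - 17.28*d^2 - 0.04*d + 0.32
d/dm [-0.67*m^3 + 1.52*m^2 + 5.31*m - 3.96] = -2.01*m^2 + 3.04*m + 5.31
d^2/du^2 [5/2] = 0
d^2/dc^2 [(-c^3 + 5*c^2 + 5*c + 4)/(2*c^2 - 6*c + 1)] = 2*(46*c^3 + 36*c^2 - 177*c + 171)/(8*c^6 - 72*c^5 + 228*c^4 - 288*c^3 + 114*c^2 - 18*c + 1)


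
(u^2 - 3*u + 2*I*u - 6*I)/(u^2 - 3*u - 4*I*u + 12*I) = (u + 2*I)/(u - 4*I)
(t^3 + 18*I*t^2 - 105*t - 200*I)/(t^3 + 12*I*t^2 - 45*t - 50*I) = (t + 8*I)/(t + 2*I)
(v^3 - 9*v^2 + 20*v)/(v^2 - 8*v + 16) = v*(v - 5)/(v - 4)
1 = 1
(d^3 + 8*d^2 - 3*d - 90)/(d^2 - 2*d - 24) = (-d^3 - 8*d^2 + 3*d + 90)/(-d^2 + 2*d + 24)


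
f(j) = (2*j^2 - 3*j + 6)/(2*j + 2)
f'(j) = (4*j - 3)/(2*j + 2) - 2*(2*j^2 - 3*j + 6)/(2*j + 2)^2 = (j^2 + 2*j - 9/2)/(j^2 + 2*j + 1)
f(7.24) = 5.41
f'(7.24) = 0.92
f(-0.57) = 9.72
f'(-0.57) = -28.75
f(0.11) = 2.56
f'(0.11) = -3.46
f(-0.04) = 3.19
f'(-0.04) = -4.97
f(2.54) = 1.59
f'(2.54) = 0.56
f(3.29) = 2.07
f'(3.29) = 0.70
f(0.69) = 1.44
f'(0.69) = -0.93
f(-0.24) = 4.50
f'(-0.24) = -8.52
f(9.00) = 7.05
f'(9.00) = 0.94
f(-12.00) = -15.00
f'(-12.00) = 0.95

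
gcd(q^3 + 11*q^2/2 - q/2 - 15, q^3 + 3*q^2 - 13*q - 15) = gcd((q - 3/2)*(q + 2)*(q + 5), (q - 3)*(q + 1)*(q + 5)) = q + 5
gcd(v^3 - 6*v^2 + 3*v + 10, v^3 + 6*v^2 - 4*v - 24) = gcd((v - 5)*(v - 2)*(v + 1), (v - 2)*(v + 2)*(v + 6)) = v - 2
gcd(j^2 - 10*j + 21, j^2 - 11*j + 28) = j - 7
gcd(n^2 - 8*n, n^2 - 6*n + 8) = 1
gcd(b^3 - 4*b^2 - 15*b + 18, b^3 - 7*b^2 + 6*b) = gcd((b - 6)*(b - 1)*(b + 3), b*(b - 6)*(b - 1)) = b^2 - 7*b + 6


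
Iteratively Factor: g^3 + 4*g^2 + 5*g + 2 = (g + 1)*(g^2 + 3*g + 2) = (g + 1)*(g + 2)*(g + 1)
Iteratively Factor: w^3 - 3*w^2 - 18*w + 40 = (w - 5)*(w^2 + 2*w - 8) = (w - 5)*(w - 2)*(w + 4)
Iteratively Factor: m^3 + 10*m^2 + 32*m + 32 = (m + 2)*(m^2 + 8*m + 16) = (m + 2)*(m + 4)*(m + 4)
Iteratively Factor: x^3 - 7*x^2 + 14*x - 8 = (x - 2)*(x^2 - 5*x + 4) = (x - 4)*(x - 2)*(x - 1)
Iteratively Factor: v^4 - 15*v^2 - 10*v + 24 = (v + 2)*(v^3 - 2*v^2 - 11*v + 12) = (v - 1)*(v + 2)*(v^2 - v - 12) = (v - 1)*(v + 2)*(v + 3)*(v - 4)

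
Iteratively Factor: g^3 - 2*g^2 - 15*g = (g + 3)*(g^2 - 5*g) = g*(g + 3)*(g - 5)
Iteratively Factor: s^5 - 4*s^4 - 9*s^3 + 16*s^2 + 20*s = (s)*(s^4 - 4*s^3 - 9*s^2 + 16*s + 20) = s*(s + 2)*(s^3 - 6*s^2 + 3*s + 10) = s*(s - 5)*(s + 2)*(s^2 - s - 2) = s*(s - 5)*(s - 2)*(s + 2)*(s + 1)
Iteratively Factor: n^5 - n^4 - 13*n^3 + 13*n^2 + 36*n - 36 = (n + 3)*(n^4 - 4*n^3 - n^2 + 16*n - 12) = (n + 2)*(n + 3)*(n^3 - 6*n^2 + 11*n - 6) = (n - 2)*(n + 2)*(n + 3)*(n^2 - 4*n + 3) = (n - 3)*(n - 2)*(n + 2)*(n + 3)*(n - 1)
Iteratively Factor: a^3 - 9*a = (a + 3)*(a^2 - 3*a) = a*(a + 3)*(a - 3)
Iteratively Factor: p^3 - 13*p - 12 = (p + 3)*(p^2 - 3*p - 4) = (p - 4)*(p + 3)*(p + 1)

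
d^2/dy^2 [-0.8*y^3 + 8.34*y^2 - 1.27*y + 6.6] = 16.68 - 4.8*y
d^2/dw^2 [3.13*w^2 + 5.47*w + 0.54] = 6.26000000000000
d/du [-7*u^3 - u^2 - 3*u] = -21*u^2 - 2*u - 3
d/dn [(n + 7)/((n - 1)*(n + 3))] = (-n^2 - 14*n - 17)/(n^4 + 4*n^3 - 2*n^2 - 12*n + 9)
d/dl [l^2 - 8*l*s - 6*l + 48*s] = 2*l - 8*s - 6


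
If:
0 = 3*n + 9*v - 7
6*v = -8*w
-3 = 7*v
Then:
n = 76/21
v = -3/7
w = 9/28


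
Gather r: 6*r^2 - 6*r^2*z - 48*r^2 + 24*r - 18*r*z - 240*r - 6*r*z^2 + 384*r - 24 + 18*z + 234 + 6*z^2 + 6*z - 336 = r^2*(-6*z - 42) + r*(-6*z^2 - 18*z + 168) + 6*z^2 + 24*z - 126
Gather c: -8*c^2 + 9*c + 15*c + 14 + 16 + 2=-8*c^2 + 24*c + 32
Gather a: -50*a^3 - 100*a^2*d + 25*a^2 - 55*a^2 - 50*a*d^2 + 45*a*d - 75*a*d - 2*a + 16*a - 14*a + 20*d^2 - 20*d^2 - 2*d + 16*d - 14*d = -50*a^3 + a^2*(-100*d - 30) + a*(-50*d^2 - 30*d)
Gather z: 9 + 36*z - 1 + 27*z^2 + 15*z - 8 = 27*z^2 + 51*z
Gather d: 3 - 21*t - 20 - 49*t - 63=-70*t - 80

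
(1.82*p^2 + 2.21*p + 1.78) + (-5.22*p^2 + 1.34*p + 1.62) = -3.4*p^2 + 3.55*p + 3.4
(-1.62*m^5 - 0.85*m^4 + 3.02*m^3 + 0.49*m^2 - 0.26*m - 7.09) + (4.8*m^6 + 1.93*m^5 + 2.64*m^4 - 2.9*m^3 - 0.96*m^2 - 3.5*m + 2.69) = 4.8*m^6 + 0.31*m^5 + 1.79*m^4 + 0.12*m^3 - 0.47*m^2 - 3.76*m - 4.4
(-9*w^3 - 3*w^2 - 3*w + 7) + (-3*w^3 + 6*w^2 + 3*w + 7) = -12*w^3 + 3*w^2 + 14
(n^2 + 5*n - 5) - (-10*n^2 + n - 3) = 11*n^2 + 4*n - 2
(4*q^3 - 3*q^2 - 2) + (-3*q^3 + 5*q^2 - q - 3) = q^3 + 2*q^2 - q - 5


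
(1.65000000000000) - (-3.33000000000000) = 4.98000000000000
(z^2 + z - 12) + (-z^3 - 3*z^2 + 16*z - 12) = -z^3 - 2*z^2 + 17*z - 24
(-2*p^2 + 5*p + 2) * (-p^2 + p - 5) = 2*p^4 - 7*p^3 + 13*p^2 - 23*p - 10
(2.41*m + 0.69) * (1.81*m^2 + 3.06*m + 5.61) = 4.3621*m^3 + 8.6235*m^2 + 15.6315*m + 3.8709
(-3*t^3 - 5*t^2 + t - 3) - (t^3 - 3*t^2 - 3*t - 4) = -4*t^3 - 2*t^2 + 4*t + 1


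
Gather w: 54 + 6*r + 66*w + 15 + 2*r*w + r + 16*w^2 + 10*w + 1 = 7*r + 16*w^2 + w*(2*r + 76) + 70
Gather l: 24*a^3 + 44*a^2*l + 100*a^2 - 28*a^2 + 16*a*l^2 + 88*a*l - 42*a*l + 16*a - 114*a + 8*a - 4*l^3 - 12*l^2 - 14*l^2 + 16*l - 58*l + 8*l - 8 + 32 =24*a^3 + 72*a^2 - 90*a - 4*l^3 + l^2*(16*a - 26) + l*(44*a^2 + 46*a - 34) + 24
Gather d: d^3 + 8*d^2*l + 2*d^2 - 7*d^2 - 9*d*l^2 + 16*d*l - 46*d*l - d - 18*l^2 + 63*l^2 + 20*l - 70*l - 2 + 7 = d^3 + d^2*(8*l - 5) + d*(-9*l^2 - 30*l - 1) + 45*l^2 - 50*l + 5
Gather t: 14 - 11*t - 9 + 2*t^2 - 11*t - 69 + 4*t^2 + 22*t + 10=6*t^2 - 54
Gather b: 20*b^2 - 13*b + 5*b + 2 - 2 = 20*b^2 - 8*b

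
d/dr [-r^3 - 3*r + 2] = -3*r^2 - 3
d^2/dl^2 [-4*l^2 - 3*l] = -8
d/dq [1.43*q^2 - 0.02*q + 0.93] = 2.86*q - 0.02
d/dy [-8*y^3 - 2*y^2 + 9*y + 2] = -24*y^2 - 4*y + 9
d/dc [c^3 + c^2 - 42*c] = 3*c^2 + 2*c - 42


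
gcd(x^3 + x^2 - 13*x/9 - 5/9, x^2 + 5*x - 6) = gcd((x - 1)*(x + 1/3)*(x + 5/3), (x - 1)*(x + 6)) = x - 1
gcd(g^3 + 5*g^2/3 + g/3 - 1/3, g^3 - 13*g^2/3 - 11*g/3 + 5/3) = g^2 + 2*g/3 - 1/3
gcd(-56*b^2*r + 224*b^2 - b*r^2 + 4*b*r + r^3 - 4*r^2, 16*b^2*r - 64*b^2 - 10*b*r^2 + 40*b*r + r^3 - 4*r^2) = -8*b*r + 32*b + r^2 - 4*r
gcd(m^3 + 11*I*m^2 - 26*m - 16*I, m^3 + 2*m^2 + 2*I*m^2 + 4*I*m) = m + 2*I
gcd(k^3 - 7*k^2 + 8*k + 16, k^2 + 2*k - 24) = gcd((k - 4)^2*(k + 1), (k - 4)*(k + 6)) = k - 4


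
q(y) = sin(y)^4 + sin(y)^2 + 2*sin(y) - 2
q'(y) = 4*sin(y)^3*cos(y) + 2*sin(y)*cos(y) + 2*cos(y)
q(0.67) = -0.22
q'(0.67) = 3.29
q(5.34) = -2.53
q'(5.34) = -1.02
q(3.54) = -2.60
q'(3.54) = -0.91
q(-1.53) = -2.00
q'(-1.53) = -0.16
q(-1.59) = -2.00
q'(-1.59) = 0.08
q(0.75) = 0.04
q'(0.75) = 3.39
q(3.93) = -2.66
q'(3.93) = 0.60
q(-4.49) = 1.81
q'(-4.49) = -1.69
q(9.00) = -0.98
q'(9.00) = -2.83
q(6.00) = -2.47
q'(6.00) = 1.30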